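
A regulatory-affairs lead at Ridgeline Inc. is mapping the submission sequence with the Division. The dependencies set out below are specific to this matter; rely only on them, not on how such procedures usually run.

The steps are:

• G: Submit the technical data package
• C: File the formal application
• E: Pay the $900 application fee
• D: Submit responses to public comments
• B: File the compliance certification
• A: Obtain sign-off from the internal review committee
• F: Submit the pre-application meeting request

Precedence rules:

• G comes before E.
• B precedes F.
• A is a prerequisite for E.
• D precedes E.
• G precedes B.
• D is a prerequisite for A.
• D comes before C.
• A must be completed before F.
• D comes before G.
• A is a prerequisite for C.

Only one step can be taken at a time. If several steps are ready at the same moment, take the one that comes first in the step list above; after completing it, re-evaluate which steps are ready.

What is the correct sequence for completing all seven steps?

D, G, B, A, C, E, F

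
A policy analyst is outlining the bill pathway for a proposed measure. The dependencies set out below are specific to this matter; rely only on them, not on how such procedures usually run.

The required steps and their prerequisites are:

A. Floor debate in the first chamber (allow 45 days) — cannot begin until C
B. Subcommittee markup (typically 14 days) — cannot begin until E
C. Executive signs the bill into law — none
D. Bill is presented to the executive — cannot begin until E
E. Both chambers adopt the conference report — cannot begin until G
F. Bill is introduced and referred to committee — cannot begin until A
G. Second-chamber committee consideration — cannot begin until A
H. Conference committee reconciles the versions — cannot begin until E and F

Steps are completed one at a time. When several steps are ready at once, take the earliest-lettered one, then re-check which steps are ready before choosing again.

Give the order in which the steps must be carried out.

C A F G E B D H

C has no prerequisites → C first.
A needed C, now all done → A.
F and G are both available; F has the earlier label → F.
G needed A, now all done → G.
E needed G, now all done → E.
B, D and H are all available; B has the earlier label → B.
D and H are both available; D has the earlier label → D.
That leaves H as the only ready step → H.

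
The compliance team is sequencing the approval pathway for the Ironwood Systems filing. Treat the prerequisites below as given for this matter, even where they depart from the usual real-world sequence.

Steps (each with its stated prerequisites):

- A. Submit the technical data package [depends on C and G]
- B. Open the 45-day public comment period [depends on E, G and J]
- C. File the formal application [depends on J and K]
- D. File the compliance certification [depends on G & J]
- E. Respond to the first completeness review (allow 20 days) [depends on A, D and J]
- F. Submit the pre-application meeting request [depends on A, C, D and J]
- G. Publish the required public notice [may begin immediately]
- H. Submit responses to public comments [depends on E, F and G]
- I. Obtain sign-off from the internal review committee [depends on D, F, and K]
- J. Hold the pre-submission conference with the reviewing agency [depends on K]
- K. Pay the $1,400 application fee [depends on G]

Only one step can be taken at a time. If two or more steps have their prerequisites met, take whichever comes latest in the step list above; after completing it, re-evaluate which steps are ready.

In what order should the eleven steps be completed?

G is the only step with nothing outstanding, so it goes first.
Next only K has its prerequisites met → K.
Next only J has its prerequisites met → J.
D and C are both available; D is listed later → D.
Next only C has its prerequisites met → C.
A needed G and C, now all done → A.
Now F and E have their prerequisites met. F is listed later, so F next.
Ready: I and E. I is listed later → I.
Next only E has its prerequisites met → E.
H and B are both available; H is listed later → H.
B needed J, G and E, now all done → B.

G → K → J → D → C → A → F → I → E → H → B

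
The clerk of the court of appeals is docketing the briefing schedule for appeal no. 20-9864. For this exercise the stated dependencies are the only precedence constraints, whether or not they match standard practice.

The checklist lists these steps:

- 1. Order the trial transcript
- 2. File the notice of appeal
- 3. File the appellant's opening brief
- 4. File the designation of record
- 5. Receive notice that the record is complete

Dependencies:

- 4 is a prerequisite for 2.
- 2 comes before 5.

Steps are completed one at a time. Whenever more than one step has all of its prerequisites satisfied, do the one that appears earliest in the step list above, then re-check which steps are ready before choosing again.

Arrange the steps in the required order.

1, 3, 4, 2, 5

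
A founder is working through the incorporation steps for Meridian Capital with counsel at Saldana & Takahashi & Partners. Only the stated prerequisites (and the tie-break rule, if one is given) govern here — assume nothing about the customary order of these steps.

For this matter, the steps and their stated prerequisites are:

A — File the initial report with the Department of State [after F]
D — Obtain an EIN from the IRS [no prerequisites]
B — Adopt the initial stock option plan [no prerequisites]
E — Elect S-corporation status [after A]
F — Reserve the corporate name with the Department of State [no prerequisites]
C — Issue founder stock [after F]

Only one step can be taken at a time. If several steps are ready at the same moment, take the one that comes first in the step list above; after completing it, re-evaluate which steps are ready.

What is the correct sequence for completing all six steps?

D B F A E C

Nothing is required for D, B and F. D is listed earlier → D first.
Ready: B and F. B is listed earlier → B.
Next only F has its prerequisites met → F.
A and C are both available; A is listed earlier → A.
E and C are both available; E is listed earlier → E.
C needed F, now all done → C.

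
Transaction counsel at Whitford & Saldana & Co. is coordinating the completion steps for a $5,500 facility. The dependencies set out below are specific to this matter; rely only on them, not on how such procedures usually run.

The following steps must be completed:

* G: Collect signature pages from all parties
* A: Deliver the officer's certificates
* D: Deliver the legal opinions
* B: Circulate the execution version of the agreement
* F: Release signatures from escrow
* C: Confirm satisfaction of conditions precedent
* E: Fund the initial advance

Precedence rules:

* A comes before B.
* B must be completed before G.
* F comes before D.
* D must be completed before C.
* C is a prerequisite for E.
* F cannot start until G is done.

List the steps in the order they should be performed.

A B G F D C E

A has no prerequisites → A first.
B needed A, now all done → B.
G needed B, now all done → G.
F needed G, now all done → F.
That leaves D as the only ready step → D.
That leaves C as the only ready step → C.
E needed C, now all done → E.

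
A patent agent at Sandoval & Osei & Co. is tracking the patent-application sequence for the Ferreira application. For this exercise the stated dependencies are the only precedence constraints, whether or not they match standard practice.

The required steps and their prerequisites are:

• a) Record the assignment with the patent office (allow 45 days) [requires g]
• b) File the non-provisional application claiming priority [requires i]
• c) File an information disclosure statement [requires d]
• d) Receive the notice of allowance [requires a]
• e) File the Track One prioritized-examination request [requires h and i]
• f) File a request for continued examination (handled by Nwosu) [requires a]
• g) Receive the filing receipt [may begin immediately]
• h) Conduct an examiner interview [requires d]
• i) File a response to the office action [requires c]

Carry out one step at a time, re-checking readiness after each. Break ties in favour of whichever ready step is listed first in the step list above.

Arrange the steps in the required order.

g a d c f h i b e

g has no prerequisites → g first.
Next only a has its prerequisites met → a.
Now d and f have their prerequisites met. d is listed earlier, so d next.
Now c, f and h have their prerequisites met. c is listed earlier, so c next.
i now also ready, so the ready set is {f, h, i}; f is listed earlier → f.
Now h and i have their prerequisites met. h is listed earlier, so h next.
i is the only step now ready → i.
Ready: b and e. b is listed earlier → b.
e needed h and i, now all done → e.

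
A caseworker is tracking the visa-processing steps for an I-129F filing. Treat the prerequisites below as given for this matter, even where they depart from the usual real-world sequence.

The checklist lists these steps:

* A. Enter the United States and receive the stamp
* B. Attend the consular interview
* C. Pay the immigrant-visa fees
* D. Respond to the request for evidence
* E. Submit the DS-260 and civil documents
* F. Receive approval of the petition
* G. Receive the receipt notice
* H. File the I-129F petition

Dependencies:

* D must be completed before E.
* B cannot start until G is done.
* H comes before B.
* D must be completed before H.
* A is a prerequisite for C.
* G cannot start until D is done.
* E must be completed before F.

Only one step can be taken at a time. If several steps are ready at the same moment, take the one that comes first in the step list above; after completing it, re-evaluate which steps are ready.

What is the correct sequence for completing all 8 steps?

A and D have no prerequisites; A is listed earlier, so A is first.
C now also ready, so the ready set is {C, D}; C is listed earlier → C.
D is the only step now ready → D.
Ready: E, G and H. E is listed earlier → E.
Ready: F, G and H. F is listed earlier → F.
Now G and H have their prerequisites met. G is listed earlier, so G next.
That leaves H as the only ready step → H.
B needed G and H, now all done → B.

A → C → D → E → F → G → H → B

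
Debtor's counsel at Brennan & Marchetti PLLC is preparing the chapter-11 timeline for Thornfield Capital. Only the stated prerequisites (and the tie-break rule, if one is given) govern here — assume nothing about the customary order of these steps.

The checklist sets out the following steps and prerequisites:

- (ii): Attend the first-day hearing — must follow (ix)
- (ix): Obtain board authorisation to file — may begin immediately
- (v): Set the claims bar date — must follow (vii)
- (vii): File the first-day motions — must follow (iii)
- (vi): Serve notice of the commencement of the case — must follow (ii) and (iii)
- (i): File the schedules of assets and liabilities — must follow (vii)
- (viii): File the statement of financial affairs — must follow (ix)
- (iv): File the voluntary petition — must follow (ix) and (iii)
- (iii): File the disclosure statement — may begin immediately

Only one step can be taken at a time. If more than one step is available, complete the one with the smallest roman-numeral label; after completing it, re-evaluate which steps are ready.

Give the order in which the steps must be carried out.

(iii) (vii) (i) (v) (ix) (ii) (iv) (vi) (viii)

(iii) and (ix) have no prerequisites; (iii) has the earlier label, so (iii) is first.
(vii) now also ready, so the ready set is {(vii), (ix)}; (vii) has the earlier label → (vii).
(i), (v) and (ix) are all available; (i) has the earlier label → (i).
(v) and (ix) are both available; (v) has the earlier label → (v).
That leaves (ix) as the only ready step → (ix).
(ii), (iv) and (viii) are all available; (ii) has the earlier label → (ii).
Ready: (iv), (vi) and (viii). (iv) has the earlier label → (iv).
Ready: (vi) and (viii). (vi) has the earlier label → (vi).
(viii) needed (ix), now all done → (viii).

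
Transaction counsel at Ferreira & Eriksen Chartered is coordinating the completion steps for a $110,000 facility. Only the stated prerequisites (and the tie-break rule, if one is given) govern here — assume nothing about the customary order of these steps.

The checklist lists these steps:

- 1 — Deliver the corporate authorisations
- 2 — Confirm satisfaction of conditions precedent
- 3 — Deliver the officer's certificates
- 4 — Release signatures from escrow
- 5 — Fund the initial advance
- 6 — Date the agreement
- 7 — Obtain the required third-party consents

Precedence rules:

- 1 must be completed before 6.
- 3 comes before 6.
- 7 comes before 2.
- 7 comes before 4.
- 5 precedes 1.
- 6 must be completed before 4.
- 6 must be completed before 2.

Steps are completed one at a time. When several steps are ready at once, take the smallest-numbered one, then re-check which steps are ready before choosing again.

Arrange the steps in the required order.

Nothing is required for 3, 5 and 7. 3 has the earlier label → 3 first.
5 and 7 are both available; 5 has the earlier label → 5.
Now 1 and 7 have their prerequisites met. 1 has the earlier label, so 1 next.
Now 6 and 7 have their prerequisites met. 6 has the earlier label, so 6 next.
Next only 7 has its prerequisites met → 7.
Ready: 2 and 4. 2 has the earlier label → 2.
That leaves 4 as the only ready step → 4.

3, 5, 1, 6, 7, 2, 4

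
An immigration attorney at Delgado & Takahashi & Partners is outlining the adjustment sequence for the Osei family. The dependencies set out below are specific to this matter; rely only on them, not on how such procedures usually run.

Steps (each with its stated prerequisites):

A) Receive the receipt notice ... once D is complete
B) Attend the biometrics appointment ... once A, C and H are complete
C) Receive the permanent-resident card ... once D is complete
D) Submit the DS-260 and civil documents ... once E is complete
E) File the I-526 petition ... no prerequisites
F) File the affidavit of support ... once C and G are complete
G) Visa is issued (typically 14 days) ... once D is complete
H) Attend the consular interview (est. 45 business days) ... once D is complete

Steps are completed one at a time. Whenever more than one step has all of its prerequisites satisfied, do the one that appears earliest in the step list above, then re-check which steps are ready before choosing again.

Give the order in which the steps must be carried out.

E has no prerequisites → E first.
Next only D has its prerequisites met → D.
A, C, G and H are all available; A is listed earlier → A.
C, G and H are all available; C is listed earlier → C.
Ready: G and H. G is listed earlier → G.
Ready: F and H. F is listed earlier → F.
H needed D, now all done → H.
B needed A, C and H, now all done → B.

E → D → A → C → G → F → H → B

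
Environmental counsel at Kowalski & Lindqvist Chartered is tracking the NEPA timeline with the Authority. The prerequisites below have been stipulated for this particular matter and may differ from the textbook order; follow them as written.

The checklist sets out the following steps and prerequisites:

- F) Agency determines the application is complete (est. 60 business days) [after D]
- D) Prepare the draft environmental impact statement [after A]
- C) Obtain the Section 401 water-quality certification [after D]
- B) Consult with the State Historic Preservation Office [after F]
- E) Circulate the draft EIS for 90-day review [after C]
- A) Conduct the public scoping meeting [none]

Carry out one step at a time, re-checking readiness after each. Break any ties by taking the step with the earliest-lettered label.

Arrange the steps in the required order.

A, D, C, E, F, B

A is the only step with nothing outstanding, so it goes first.
D needed A, now all done → D.
Ready: C and F. C has the earlier label → C.
E and F are both available; E has the earlier label → E.
F needed D, now all done → F.
B needed F, now all done → B.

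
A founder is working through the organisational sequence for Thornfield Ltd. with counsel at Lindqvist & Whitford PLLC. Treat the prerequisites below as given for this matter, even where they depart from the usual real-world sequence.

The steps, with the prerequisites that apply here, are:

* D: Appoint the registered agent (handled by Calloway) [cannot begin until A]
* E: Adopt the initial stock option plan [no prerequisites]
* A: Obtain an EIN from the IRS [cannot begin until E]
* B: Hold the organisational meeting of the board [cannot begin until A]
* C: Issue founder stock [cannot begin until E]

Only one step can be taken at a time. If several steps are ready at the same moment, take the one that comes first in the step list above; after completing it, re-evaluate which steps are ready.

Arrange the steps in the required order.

E has no prerequisites → E first.
Now A and C have their prerequisites met. A is listed earlier, so A next.
Now D, B and C have their prerequisites met. D is listed earlier, so D next.
Now B and C have their prerequisites met. B is listed earlier, so B next.
C needed E, now all done → C.

E A D B C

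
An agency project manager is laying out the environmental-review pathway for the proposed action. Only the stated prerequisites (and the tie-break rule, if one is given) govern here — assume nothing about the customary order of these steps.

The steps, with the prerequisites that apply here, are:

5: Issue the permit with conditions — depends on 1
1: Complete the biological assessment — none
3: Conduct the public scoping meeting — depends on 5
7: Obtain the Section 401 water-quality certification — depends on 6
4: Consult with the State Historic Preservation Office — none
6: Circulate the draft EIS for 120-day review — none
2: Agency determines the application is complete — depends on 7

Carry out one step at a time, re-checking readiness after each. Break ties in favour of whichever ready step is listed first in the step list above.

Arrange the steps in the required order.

1 → 5 → 3 → 4 → 6 → 7 → 2

Nothing is required for 1, 4 and 6. 1 is listed earlier → 1 first.
5, 4 and 6 are all available; 5 is listed earlier → 5.
3 now also ready, so the ready set is {3, 4, 6}; 3 is listed earlier → 3.
Now 4 and 6 have their prerequisites met. 4 is listed earlier, so 4 next.
Next only 6 has its prerequisites met → 6.
Next only 7 has its prerequisites met → 7.
Next only 2 has its prerequisites met → 2.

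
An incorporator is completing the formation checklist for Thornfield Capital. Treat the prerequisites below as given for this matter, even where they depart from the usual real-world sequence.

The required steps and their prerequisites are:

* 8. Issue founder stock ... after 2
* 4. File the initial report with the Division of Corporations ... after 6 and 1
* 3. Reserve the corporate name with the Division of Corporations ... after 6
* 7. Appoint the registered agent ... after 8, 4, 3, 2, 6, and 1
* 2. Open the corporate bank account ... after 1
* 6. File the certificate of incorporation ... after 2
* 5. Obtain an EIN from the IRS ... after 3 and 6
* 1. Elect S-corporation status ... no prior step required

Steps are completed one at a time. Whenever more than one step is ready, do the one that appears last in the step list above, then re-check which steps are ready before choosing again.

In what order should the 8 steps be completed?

1, 2, 6, 3, 5, 4, 8, 7

Only 1 has no prerequisites, so it is first.
2 needed 1, now all done → 2.
6 and 8 are both available; 6 is listed later → 6.
3 and 4 now also ready, so the ready set is {3, 4, 8}; 3 is listed later → 3.
Now 5, 4 and 8 have their prerequisites met. 5 is listed later, so 5 next.
Ready: 4 and 8. 4 is listed later → 4.
8 is the only step now ready → 8.
7 is the only step now ready → 7.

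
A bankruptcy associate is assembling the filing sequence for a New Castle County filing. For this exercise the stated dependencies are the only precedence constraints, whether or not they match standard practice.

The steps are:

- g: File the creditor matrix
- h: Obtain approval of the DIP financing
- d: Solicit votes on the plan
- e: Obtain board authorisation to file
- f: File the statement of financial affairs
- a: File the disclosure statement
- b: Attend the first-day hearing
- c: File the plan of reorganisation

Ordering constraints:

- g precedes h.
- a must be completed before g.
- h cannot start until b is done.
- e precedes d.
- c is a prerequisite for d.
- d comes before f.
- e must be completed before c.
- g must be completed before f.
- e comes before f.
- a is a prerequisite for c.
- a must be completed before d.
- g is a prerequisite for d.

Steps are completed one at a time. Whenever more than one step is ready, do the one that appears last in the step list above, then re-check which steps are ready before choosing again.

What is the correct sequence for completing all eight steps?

b, a, e, c, g, d, f, h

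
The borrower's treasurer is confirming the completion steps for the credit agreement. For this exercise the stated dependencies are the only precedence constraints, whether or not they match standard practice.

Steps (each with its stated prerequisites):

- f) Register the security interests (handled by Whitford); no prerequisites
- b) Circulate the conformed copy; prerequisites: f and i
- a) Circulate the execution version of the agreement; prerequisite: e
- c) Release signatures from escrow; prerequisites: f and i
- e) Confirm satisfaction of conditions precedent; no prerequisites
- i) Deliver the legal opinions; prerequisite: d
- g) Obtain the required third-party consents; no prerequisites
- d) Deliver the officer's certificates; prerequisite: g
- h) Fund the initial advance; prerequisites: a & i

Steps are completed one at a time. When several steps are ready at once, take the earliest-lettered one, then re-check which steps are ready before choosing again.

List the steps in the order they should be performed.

e, f and g have no prerequisites; e has the earlier label, so e is first.
Now a, f and g have their prerequisites met. a has the earlier label, so a next.
Ready: f and g. f has the earlier label → f.
That leaves g as the only ready step → g.
That leaves d as the only ready step → d.
i is the only step now ready → i.
Ready: b, c and h. b has the earlier label → b.
c and h are both available; c has the earlier label → c.
h is the only step now ready → h.

e → a → f → g → d → i → b → c → h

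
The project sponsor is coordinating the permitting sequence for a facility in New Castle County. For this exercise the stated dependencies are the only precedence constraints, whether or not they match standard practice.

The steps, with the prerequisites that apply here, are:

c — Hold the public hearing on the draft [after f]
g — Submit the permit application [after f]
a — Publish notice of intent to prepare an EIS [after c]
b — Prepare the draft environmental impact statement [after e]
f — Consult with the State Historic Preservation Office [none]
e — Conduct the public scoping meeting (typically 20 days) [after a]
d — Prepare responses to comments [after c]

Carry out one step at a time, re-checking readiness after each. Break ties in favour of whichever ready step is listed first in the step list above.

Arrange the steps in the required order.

f, c, g, a, e, b, d

Only f has no prerequisites, so it is first.
Ready: c and g. c is listed earlier → c.
Ready: g, a and d. g is listed earlier → g.
a and d are both available; a is listed earlier → a.
e now also ready, so the ready set is {e, d}; e is listed earlier → e.
Now b and d have their prerequisites met. b is listed earlier, so b next.
d is the only step now ready → d.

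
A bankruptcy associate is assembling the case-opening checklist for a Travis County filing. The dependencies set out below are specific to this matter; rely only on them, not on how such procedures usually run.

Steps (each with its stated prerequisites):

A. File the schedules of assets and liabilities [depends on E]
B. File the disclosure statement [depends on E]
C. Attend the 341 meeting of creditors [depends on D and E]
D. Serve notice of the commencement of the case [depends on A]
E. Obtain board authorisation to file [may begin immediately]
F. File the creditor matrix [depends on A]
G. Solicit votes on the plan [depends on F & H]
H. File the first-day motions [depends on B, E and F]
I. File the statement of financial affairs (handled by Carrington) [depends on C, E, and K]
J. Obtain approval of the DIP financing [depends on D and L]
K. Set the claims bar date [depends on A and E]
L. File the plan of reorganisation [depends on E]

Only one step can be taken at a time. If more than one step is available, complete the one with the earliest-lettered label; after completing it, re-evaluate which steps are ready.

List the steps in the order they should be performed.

Only E has no prerequisites, so it is first.
Now A, B and L have their prerequisites met. A has the earlier label, so A next.
D, F and K now also ready, so the ready set is {B, D, F, K, L}; B has the earlier label → B.
Ready: D, F, K and L. D has the earlier label → D.
C now also ready, so the ready set is {C, F, K, L}; C has the earlier label → C.
Ready: F, K and L. F has the earlier label → F.
H, K and L are all available; H has the earlier label → H.
G, K and L are all available; G has the earlier label → G.
K and L are both available; K has the earlier label → K.
Ready: I and L. I has the earlier label → I.
L is the only step now ready → L.
J needed D and L, now all done → J.

E A B D C F H G K I L J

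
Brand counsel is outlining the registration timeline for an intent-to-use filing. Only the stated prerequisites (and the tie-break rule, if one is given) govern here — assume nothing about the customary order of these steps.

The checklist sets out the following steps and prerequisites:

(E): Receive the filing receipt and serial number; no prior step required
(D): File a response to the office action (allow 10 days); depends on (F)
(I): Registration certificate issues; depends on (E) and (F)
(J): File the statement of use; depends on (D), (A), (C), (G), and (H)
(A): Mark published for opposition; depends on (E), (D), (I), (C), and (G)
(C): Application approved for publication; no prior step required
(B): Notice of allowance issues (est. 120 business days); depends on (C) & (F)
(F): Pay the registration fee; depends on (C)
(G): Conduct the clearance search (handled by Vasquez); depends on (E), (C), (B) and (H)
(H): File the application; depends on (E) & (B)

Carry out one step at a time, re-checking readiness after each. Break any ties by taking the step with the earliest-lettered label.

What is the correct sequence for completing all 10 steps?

(C) → (E) → (F) → (B) → (D) → (H) → (G) → (I) → (A) → (J)

Nothing is required for (C) and (E). (C) has the earlier label → (C) first.
(E) and (F) are both available; (E) has the earlier label → (E).
(F) needed (C), now all done → (F).
Now (B), (D) and (I) have their prerequisites met. (B) has the earlier label, so (B) next.
(H) now also ready, so the ready set is {(D), (H), (I)}; (D) has the earlier label → (D).
Ready: (H) and (I). (H) has the earlier label → (H).
(G) and (I) are both available; (G) has the earlier label → (G).
(I) needed (E) and (F), now all done → (I).
(A) needed (C), (D), (E), (G) and (I), now all done → (A).
(J) needed (A), (C), (D), (G) and (H), now all done → (J).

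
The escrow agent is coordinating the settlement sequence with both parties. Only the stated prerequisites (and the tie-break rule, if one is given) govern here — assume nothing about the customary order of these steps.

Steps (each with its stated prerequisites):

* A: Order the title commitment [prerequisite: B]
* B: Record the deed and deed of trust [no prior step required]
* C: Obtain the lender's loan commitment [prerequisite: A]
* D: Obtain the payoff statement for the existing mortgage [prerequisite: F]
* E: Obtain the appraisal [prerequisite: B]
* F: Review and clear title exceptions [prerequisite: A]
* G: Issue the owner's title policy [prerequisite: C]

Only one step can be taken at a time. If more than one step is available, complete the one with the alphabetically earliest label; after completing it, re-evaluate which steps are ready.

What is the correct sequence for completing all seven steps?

B → A → C → E → F → D → G

Only B has no prerequisites, so it is first.
A and E are both available; A has the earlier label → A.
Ready: C, E and F. C has the earlier label → C.
G now also ready, so the ready set is {E, F, G}; E has the earlier label → E.
Ready: F and G. F has the earlier label → F.
Now D and G have their prerequisites met. D has the earlier label, so D next.
G needed C, now all done → G.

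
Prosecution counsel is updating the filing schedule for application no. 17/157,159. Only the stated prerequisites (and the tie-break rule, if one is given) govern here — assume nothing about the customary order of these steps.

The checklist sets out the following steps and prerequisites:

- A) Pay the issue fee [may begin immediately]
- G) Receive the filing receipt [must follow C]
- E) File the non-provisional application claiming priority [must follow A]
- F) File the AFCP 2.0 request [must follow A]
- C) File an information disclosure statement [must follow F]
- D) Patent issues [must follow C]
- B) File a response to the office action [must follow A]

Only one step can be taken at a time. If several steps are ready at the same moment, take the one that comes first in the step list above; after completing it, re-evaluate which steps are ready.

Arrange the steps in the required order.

Only A has no prerequisites, so it is first.
Ready: E, F and B. E is listed earlier → E.
F and B are both available; F is listed earlier → F.
C now also ready, so the ready set is {C, B}; C is listed earlier → C.
G and D now also ready, so the ready set is {G, D, B}; G is listed earlier → G.
D and B are both available; D is listed earlier → D.
B is the only step now ready → B.

A E F C G D B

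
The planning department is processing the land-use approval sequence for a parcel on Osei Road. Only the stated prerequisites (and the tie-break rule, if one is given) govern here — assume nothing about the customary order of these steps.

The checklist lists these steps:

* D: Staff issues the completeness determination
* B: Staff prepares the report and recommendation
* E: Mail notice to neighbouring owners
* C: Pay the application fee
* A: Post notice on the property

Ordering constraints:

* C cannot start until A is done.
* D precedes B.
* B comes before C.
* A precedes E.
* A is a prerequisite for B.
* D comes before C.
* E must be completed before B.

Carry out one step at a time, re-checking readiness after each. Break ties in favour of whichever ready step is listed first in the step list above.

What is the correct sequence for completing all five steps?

D, A, E, B, C

D and A have no prerequisites; D is listed earlier, so D is first.
That leaves A as the only ready step → A.
E is the only step now ready → E.
B needed D, E and A, now all done → B.
Next only C has its prerequisites met → C.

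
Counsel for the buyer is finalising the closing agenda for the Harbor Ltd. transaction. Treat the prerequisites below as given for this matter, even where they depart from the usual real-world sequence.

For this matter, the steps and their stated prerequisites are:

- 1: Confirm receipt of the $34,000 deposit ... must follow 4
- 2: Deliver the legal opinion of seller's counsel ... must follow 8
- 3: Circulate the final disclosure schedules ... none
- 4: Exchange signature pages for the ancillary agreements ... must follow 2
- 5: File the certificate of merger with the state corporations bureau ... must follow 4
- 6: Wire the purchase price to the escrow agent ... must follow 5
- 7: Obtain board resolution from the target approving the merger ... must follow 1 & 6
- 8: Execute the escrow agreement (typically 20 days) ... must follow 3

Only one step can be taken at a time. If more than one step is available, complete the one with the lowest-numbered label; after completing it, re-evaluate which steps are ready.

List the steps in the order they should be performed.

3, 8, 2, 4, 1, 5, 6, 7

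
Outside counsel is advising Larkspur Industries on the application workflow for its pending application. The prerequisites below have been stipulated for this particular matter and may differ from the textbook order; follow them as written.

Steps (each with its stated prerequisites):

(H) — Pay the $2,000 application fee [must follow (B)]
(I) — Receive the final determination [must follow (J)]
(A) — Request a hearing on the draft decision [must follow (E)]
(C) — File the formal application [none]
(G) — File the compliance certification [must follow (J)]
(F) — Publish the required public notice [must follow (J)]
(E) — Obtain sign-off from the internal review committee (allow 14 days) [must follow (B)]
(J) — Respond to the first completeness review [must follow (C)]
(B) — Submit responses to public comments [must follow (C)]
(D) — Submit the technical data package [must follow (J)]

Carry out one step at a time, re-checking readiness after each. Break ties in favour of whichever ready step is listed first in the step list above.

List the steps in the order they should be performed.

(C) → (J) → (I) → (G) → (F) → (B) → (H) → (E) → (A) → (D)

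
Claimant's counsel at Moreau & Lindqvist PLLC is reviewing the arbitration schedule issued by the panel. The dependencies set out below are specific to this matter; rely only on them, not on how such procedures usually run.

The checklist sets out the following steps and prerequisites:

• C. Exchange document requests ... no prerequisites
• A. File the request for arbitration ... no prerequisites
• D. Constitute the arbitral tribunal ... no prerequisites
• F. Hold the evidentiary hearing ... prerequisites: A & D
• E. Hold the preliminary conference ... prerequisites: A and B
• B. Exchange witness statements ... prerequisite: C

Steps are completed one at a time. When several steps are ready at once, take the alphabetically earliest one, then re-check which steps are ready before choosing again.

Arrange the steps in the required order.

A, C, B, D, E, F

A, C and D have no prerequisites; A has the earlier label, so A is first.
C and D are both available; C has the earlier label → C.
Now B and D have their prerequisites met. B has the earlier label, so B next.
Now D and E have their prerequisites met. D has the earlier label, so D next.
Now E and F have their prerequisites met. E has the earlier label, so E next.
That leaves F as the only ready step → F.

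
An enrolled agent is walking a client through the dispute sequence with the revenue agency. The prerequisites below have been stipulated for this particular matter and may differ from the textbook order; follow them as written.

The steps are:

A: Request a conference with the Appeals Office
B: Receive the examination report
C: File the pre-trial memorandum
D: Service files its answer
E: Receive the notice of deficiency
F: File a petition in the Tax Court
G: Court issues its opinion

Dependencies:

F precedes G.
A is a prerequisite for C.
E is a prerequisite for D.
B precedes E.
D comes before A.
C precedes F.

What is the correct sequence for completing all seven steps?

B, E, D, A, C, F, G

Only B has no prerequisites, so it is first.
E needed B, now all done → E.
D needed E, now all done → D.
That leaves A as the only ready step → A.
Next only C has its prerequisites met → C.
F needed C, now all done → F.
That leaves G as the only ready step → G.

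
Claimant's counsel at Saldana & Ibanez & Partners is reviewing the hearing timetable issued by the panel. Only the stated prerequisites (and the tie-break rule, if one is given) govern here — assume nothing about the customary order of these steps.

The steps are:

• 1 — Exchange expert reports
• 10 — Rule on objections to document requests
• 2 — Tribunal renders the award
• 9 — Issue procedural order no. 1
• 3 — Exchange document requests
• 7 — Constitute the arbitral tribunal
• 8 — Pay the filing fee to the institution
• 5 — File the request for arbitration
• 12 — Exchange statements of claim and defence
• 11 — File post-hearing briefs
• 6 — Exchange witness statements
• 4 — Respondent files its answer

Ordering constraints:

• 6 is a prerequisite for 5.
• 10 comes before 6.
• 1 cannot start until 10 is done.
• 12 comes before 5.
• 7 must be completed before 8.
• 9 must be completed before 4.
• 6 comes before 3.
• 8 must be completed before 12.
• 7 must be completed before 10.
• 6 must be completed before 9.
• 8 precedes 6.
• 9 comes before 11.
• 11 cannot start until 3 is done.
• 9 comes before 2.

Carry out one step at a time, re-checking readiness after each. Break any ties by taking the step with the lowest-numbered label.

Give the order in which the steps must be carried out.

7, 8, 10, 1, 6, 3, 9, 2, 4, 11, 12, 5

Only 7 has no prerequisites, so it is first.
8 and 10 are both available; 8 has the earlier label → 8.
12 now also ready, so the ready set is {10, 12}; 10 has the earlier label → 10.
1 and 6 now also ready, so the ready set is {1, 6, 12}; 1 has the earlier label → 1.
Now 6 and 12 have their prerequisites met. 6 has the earlier label, so 6 next.
Ready: 3, 9 and 12. 3 has the earlier label → 3.
9 and 12 are both available; 9 has the earlier label → 9.
Ready: 2, 4, 11 and 12. 2 has the earlier label → 2.
Ready: 4, 11 and 12. 4 has the earlier label → 4.
Ready: 11 and 12. 11 has the earlier label → 11.
Next only 12 has its prerequisites met → 12.
5 needed 6 and 12, now all done → 5.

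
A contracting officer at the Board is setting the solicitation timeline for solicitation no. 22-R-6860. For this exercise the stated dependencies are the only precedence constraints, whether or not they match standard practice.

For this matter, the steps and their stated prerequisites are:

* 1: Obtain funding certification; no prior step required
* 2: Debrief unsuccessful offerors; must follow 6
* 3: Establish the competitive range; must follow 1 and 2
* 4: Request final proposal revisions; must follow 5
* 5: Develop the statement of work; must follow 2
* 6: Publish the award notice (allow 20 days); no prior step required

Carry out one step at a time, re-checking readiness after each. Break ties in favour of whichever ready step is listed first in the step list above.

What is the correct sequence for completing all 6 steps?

1, 6, 2, 3, 5, 4

Nothing is required for 1 and 6. 1 is listed earlier → 1 first.
6 is the only step now ready → 6.
Next only 2 has its prerequisites met → 2.
Ready: 3 and 5. 3 is listed earlier → 3.
That leaves 5 as the only ready step → 5.
That leaves 4 as the only ready step → 4.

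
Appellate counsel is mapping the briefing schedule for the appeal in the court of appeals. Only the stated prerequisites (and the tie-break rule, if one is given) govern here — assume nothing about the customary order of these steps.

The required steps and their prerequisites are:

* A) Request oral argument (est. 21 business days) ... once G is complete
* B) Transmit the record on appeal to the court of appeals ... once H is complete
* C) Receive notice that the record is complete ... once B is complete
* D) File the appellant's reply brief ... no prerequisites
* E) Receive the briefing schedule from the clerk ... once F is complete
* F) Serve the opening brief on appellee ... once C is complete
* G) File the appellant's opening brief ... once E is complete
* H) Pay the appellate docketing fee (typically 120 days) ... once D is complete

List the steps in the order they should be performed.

D has no prerequisites → D first.
H needed D, now all done → H.
B needed H, now all done → B.
C needed B, now all done → C.
F is the only step now ready → F.
That leaves E as the only ready step → E.
Next only G has its prerequisites met → G.
A is the only step now ready → A.

D H B C F E G A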